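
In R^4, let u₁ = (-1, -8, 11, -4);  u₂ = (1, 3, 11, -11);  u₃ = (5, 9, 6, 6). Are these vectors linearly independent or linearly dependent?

Row-reduce the matrix whose columns are u₁, u₂, u₃.
The reduction yields 3 nonzero rows, so the rank is 3.
Since rank = 3 (the number of vectors), the set is linearly independent.

linearly independent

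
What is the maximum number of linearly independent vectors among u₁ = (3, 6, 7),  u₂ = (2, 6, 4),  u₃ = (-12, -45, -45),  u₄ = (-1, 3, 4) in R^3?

Apply Gaussian elimination to the matrix whose rows are u₁, u₂, u₃, u₄.
Reduction leaves 3 leading entries, giving rank 3.
(With 4 elements in a 3-dimensional space the rank is at most 3.)

3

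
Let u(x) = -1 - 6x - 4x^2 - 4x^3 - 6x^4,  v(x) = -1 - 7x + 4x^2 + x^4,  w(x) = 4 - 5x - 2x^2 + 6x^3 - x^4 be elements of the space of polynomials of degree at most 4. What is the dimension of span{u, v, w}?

dim = 3

Pass to coordinate vectors with respect to the basis {1, x, …, x^4}.
Put the 5×3 matrix [u|v|w] into echelon form.
Reduction leaves 3 leading entries, giving rank 3.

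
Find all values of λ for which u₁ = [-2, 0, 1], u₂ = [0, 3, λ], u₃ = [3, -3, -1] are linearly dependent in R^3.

The set is linearly dependent precisely when det[u₁; u₂; u₃] = 0.
The determinant works out to -6*λ - 3.
This vanishes exactly when λ = -1/2.

λ = -1/2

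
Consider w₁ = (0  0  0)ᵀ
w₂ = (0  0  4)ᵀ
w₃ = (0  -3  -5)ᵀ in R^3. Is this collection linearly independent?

linearly dependent

One of the vectors is the zero vector, so the set is linearly dependent.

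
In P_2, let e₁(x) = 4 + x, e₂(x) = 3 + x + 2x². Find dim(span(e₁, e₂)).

Represent each element by its coordinate vector in ℝ³.
Put the 3×2 matrix [e₁|e₂] into echelon form.
There are 2 pivot columns, so rank = 2.

2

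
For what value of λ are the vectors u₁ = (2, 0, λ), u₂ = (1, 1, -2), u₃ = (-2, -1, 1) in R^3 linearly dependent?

λ = 2

Place the vectors as rows of a 3×3 matrix; dependence ⇔ determinant zero.
Cofactor expansion gives det = λ - 2.
This vanishes exactly when λ = 2.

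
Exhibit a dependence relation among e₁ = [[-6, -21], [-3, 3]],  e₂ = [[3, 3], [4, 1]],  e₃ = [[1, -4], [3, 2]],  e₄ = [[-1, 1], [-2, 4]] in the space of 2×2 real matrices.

Write each element as a vector in ℝ⁴ using {E₁₁, E₁₂, E₂₁, E₂₂}.
Set up α₁e₁ + … + α₄e₄ = 0 and solve the homogeneous system.
A generator of the null space is (1, 3, -3, 0).

e₁ + 3e₂ - 3e₃ = 0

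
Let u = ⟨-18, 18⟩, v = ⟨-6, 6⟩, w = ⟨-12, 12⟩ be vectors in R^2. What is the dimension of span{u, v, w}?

Row-reduce the 3×2 matrix with these as rows.
Exactly 1 pivot survives; hence the rank is 1.
(With 3 elements in a 2-dimensional space the rank is at most 2.)

1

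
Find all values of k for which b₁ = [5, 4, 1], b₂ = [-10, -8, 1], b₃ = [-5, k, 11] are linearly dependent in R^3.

The set is linearly dependent precisely when det[b₁; b₂; b₃] = 0.
Expanding, det = -15*k - 60.
Solving -15*k - 60 = 0 yields k = -4.

k = -4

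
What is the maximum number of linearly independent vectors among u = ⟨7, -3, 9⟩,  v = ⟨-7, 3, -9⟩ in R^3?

1

Row-reduce the 2×3 matrix with these as rows.
There is 1 pivot column, so rank = 1.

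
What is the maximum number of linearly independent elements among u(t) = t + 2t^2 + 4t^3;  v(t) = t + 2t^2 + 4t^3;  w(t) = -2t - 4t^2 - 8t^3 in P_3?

Represent each element by its coordinate vector in ℝ⁴.
Row-reduce the 3×4 matrix with these as rows.
Reduction leaves 1 leading entry, giving rank 1.

1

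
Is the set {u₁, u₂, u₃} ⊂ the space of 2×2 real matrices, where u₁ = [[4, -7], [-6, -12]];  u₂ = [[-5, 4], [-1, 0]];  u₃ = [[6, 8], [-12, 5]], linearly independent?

Write each element as a coordinate vector in ℝ⁴ using {E₁₁, E₁₂, E₂₁, E₂₂}.
Row-reduce the matrix whose columns are u₁, u₂, u₃.
The reduction yields 3 nonzero rows, so the rank is 3.
Since rank = 3 (the number of vectors), the set is linearly independent.

linearly independent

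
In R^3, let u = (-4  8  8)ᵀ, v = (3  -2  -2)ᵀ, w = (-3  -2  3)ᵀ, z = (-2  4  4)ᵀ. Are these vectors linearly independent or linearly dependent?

There are 4 vectors in a 3-dimensional space, so they cannot be linearly independent.

linearly dependent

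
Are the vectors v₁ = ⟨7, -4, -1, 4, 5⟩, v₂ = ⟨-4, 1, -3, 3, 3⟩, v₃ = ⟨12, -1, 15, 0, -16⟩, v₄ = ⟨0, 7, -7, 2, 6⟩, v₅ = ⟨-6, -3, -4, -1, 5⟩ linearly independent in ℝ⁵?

Place the vectors as rows of a 5×5 matrix and reduce to echelon form.
The reduction yields 4 nonzero rows, so the rank is 4.
Since rank 4 < 5, the set is linearly dependent.
Indeed v₃ + v₄ + 2v₅ = 0.

linearly dependent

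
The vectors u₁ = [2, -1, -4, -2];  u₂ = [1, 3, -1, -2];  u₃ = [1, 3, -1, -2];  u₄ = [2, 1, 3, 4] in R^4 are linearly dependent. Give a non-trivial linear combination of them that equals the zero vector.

Write the vectors as columns of a matrix and find a nonzero vector in its null space.
One solution (up to scaling) is (0, 1, -1, 0).

u₂ - u₃ = 0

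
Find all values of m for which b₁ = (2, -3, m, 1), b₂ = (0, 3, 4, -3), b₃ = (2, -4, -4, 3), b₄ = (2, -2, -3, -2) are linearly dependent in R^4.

Place the vectors as rows of a 4×4 matrix; dependence ⇔ determinant zero.
The determinant works out to 18*m + 58.
Setting this to zero gives m = -29/9.

m = -29/9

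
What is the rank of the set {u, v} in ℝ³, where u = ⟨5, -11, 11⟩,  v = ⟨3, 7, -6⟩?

Apply Gaussian elimination to the matrix whose rows are u, v.
Reduction leaves 2 leading entries, giving rank 2.

rank 2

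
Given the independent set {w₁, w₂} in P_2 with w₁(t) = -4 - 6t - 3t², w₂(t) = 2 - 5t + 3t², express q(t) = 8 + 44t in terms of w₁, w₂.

q = -4w₁ - 4w₂

Take coordinate vectors relative to {1, t, t²}.
Since w₁, w₂ are independent, the coefficients expressing q are uniquely determined by a linear system.
The system has the unique solution (a₁, a₂) = (-4, -4).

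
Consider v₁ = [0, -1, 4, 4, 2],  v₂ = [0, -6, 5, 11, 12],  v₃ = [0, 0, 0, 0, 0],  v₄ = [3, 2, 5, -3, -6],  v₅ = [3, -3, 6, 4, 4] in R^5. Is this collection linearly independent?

linearly dependent

One of the vectors is the zero vector, so the set is linearly dependent.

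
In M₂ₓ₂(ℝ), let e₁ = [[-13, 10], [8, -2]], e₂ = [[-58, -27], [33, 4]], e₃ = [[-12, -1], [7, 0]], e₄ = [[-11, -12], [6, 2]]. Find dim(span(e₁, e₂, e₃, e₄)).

2

Pass to coordinate vectors with respect to the basis {E₁₁, E₁₂, E₂₁, E₂₂}.
Put the 4×4 matrix [e₁|e₂|e₃|e₄] into echelon form.
The echelon form has 2 nonzero rows, so the rank is 2.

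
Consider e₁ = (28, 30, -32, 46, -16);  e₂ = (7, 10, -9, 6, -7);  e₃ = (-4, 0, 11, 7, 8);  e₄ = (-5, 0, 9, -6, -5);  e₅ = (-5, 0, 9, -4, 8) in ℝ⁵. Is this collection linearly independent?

linearly dependent

Form the 5×5 matrix with these as columns; its determinant is 0.
A zero determinant means the columns are linearly dependent.
Indeed e₁ - 3e₂ - 2e₃ + e₄ + 2e₅ = 0.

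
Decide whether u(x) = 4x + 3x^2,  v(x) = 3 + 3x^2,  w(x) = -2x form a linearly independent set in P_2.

Take coordinates with respect to the standard basis {1, x, x^2}.
The matrix [u|v|w] has determinant -18.
A nonzero determinant means the columns are linearly independent.

linearly independent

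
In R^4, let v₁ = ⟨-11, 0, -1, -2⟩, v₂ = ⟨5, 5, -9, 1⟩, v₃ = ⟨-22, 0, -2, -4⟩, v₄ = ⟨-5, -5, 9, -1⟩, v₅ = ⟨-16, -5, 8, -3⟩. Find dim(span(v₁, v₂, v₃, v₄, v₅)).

dim = 2

Form the matrix with v₁, v₂, v₃, v₄, v₅ as columns and reduce.
Reduction leaves 2 leading entries, giving rank 2.
(With 5 elements in a 4-dimensional space the rank is at most 4.)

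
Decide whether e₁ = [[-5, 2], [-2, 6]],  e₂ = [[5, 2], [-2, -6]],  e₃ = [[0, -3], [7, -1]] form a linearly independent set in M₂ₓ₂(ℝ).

linearly independent

Write each element as a coordinate vector in ℝ⁴ using {E₁₁, E₁₂, E₂₁, E₂₂}.
Place the vectors as rows of a 3×4 matrix and reduce to echelon form.
The reduction yields 3 nonzero rows, so the rank is 3.
Since rank = 3 (the number of vectors), the set is linearly independent.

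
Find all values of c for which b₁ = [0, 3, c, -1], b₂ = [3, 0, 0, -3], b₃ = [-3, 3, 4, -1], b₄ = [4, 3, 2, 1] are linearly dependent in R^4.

c = 10/3

The set is linearly dependent precisely when det[b₁; b₂; b₃; b₄] = 0.
The determinant works out to 81*c - 270.
Setting this to zero gives c = 10/3.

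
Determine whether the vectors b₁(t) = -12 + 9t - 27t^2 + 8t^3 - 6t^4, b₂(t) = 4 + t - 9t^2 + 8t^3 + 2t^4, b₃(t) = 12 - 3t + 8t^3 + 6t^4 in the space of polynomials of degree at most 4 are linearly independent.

Write each element as a coordinate vector in ℝ⁵ using {1, t, …, t^4}.
Row-reduce the matrix whose columns are b₁, b₂, b₃.
The reduction yields 2 nonzero rows, so the rank is 2.
Since rank 2 < 3, the set is linearly dependent.
Indeed b₁ - 3b₂ + 2b₃ = 0.

linearly dependent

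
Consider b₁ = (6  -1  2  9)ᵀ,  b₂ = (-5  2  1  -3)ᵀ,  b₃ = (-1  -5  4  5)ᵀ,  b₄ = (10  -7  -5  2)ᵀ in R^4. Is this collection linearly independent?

The matrix [b₁|b₂|b₃|b₄] has determinant 142.
A nonzero determinant means the columns are linearly independent.

linearly independent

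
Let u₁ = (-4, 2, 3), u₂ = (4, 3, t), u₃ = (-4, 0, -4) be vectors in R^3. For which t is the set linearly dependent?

Place the vectors as rows of a 3×3 matrix; dependence ⇔ determinant zero.
Cofactor expansion gives det = 116 - 8*t.
Setting this to zero gives t = 29/2.

t = 29/2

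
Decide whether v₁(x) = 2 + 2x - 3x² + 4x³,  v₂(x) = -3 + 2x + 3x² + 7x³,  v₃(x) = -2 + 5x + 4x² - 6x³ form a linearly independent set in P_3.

Write each element as a coordinate vector in ℝ⁴ using {1, x, …, x³}.
Place the vectors as rows of a 3×4 matrix and reduce to echelon form.
The reduction yields 3 nonzero rows, so the rank is 3.
Since rank = 3 (the number of vectors), the set is linearly independent.

linearly independent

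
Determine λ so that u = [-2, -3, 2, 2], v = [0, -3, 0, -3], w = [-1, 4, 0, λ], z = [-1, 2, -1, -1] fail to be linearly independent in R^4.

The set is linearly dependent precisely when det[u; v; w; z] = 0.
Expanding, det = 12*λ - 45.
Setting this to zero gives λ = 15/4.

λ = 15/4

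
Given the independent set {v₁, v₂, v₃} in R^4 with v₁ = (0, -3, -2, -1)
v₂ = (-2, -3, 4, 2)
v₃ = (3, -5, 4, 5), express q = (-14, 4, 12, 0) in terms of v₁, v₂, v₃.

q = -2v₁ + 4v₂ - 2v₃

Set up the augmented matrix [v₁ | v₂ | v₃ | q] and row-reduce.
Back-substitution yields (c₁, c₂, c₃) = (-2, 4, -2).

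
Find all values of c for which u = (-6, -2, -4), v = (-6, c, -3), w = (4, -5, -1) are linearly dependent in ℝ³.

c = -3/11

Place the vectors as rows of a 3×3 matrix; dependence ⇔ determinant zero.
Expanding, det = 22*c + 6.
Setting this to zero gives c = -3/11.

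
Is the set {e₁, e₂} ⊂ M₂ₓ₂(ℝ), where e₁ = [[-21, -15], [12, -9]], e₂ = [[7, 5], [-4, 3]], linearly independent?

linearly dependent

Take coordinates with respect to the standard basis {E₁₁, E₁₂, E₂₁, E₂₂}.
Row-reduce the matrix whose columns are e₁, e₂.
The reduction yields 1 nonzero row, so the rank is 1.
Since rank 1 < 2, the set is linearly dependent.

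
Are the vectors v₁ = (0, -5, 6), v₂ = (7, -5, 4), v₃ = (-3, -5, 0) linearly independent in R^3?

Place the vectors as rows of a 3×3 matrix and reduce to echelon form.
The reduction yields 3 nonzero rows, so the rank is 3.
Since rank = 3 (the number of vectors), the set is linearly independent.

linearly independent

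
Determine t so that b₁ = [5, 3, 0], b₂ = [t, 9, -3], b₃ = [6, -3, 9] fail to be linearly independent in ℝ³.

t = 34/3

Place the vectors as rows of a 3×3 matrix; dependence ⇔ determinant zero.
Expanding, det = 306 - 27*t.
Solving 306 - 27*t = 0 yields t = 34/3.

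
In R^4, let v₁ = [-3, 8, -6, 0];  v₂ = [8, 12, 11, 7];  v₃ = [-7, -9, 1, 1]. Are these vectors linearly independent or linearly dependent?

Place the vectors as rows of a 3×4 matrix and reduce to echelon form.
The reduction yields 3 nonzero rows, so the rank is 3.
Since rank = 3 (the number of vectors), the set is linearly independent.

linearly independent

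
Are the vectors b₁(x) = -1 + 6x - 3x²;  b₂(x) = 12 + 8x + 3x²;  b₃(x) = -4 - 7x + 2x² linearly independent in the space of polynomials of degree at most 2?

Take coordinates with respect to the standard basis {1, x, x²}.
Row-reduce the matrix whose columns are b₁, b₂, b₃.
The reduction yields 3 nonzero rows, so the rank is 3.
Since rank = 3 (the number of vectors), the set is linearly independent.

linearly independent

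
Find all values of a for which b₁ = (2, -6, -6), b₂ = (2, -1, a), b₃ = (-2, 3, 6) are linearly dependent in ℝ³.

a = -6

Dependence holds iff the 3×3 matrix [b₁ b₂ b₃] is singular.
Cofactor expansion gives det = 6*a + 36.
Setting this to zero gives a = -6.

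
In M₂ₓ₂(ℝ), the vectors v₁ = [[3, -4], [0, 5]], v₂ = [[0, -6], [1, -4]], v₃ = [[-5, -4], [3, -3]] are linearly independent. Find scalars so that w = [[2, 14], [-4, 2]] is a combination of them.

w = -v₁ - v₂ - v₃

Take coordinate vectors relative to {E₁₁, E₁₂, E₂₁, E₂₂}.
Set up the augmented matrix [v₁ | v₂ | v₃ | w] and row-reduce.
Back-substitution yields (c₁, c₂, c₃) = (-1, -1, -1).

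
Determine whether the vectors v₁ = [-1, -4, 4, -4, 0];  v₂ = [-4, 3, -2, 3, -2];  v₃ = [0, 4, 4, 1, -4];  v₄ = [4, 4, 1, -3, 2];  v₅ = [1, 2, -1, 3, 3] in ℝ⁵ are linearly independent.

Form the 5×5 matrix with these as columns; its determinant is 3059.
A nonzero determinant means the columns are linearly independent.

linearly independent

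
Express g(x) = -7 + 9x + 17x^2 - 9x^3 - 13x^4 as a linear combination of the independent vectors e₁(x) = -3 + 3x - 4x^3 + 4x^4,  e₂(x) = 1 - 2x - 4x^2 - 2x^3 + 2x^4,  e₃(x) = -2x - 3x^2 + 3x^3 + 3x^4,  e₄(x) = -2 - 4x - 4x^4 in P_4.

Take coordinate vectors relative to {1, x, …, x^4}.
Solve the system with e₁, e₂, e₃, e₄ as columns and g as the right-hand side.
The system has the unique solution (a₁, …, a₄) = (1, -2, -3, 1).

g = e₁ - 2e₂ - 3e₃ + e₄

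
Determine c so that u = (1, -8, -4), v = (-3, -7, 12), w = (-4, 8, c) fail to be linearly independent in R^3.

c = 16

Dependence holds iff the 3×3 matrix [u v w] is singular.
The determinant works out to 496 - 31*c.
Solving 496 - 31*c = 0 yields c = 16.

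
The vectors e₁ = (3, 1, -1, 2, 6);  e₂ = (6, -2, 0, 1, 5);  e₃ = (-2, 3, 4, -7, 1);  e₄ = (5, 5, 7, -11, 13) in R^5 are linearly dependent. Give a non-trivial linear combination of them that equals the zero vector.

Solve the homogeneous system with e₁, e₂, e₃, e₄ as columns by row-reducing the coefficient matrix.
One solution (up to scaling) is (1, 1, 2, -1).

e₁ + e₂ + 2e₃ - e₄ = 0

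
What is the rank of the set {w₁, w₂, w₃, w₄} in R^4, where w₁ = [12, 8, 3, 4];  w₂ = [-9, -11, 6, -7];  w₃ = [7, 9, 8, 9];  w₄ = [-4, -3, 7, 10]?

Put the 4×4 matrix [w₁|w₂|w₃|w₄] into echelon form.
There are 4 pivot columns, so rank = 4.

rank 4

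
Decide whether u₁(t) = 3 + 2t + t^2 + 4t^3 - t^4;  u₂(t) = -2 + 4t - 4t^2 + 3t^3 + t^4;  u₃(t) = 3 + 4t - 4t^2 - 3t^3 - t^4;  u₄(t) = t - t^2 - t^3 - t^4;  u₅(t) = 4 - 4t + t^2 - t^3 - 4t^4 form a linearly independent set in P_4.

linearly independent

Write each element as a coordinate vector in ℝ⁵ using {1, t, …, t^4}.
Form the 5×5 matrix with these as columns; its determinant is -882.
A nonzero determinant means the columns are linearly independent.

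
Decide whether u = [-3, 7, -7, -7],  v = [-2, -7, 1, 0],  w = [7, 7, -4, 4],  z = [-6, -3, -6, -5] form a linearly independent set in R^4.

linearly independent

The matrix [u|v|w|z] has determinant -720.
A nonzero determinant means the columns are linearly independent.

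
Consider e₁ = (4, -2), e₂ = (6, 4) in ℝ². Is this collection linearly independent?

Row-reduce the matrix whose columns are e₁, e₂.
The reduction yields 2 nonzero rows, so the rank is 2.
Since rank = 2 (the number of vectors), the set is linearly independent.

linearly independent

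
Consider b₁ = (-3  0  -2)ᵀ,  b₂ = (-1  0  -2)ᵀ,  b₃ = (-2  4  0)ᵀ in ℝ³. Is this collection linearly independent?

Row-reduce the matrix whose columns are b₁, b₂, b₃.
The reduction yields 3 nonzero rows, so the rank is 3.
Since rank = 3 (the number of vectors), the set is linearly independent.

linearly independent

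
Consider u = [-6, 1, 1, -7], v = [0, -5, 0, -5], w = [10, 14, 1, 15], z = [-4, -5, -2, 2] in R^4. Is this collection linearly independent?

linearly dependent

Row-reduce the matrix whose columns are u, v, w, z.
The reduction yields 3 nonzero rows, so the rank is 3.
Since rank 3 < 4, the set is linearly dependent.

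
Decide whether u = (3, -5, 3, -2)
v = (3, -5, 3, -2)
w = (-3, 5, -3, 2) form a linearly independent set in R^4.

Two of the vectors are equal, giving an immediate dependence.

linearly dependent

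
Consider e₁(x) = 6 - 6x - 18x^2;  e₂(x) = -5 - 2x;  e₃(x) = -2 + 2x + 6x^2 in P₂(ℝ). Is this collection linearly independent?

linearly dependent

Write each element as a coordinate vector in ℝ³ using {1, x, x^2}.
The matrix [e₁|e₂|e₃] has determinant 0.
A zero determinant means the columns are linearly dependent.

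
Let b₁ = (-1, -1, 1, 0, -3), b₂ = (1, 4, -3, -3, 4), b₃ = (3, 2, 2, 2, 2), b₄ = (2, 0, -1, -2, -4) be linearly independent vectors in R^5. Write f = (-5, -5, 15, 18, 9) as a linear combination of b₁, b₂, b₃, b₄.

f = b₁ - 2b₂ + 2b₃ - 4b₄

Set up the augmented matrix [b₁ | b₂ | b₃ | b₄ | f] and row-reduce.
Back-substitution yields (a₁, …, a₄) = (1, -2, 2, -4).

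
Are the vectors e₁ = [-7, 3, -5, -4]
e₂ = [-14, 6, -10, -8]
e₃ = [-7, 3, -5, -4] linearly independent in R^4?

One vector is a scalar multiple of another, so the set is dependent.

linearly dependent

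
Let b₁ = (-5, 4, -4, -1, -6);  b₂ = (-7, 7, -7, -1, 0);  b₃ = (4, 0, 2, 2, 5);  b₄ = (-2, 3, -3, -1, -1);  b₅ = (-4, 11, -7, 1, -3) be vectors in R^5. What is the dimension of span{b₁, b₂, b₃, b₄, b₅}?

Form the matrix with b₁, b₂, b₃, b₄, b₅ as columns and reduce.
There are 4 pivot columns, so rank = 4.

4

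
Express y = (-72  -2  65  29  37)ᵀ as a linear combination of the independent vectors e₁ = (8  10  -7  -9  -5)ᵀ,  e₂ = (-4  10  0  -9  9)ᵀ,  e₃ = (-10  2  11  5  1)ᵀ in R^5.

Solve the system with e₁, e₂, e₃ as columns and y as the right-hand side.
Back-substitution yields (c₁, c₂, c₃) = (-3, 2, 4).

y = -3e₁ + 2e₂ + 4e₃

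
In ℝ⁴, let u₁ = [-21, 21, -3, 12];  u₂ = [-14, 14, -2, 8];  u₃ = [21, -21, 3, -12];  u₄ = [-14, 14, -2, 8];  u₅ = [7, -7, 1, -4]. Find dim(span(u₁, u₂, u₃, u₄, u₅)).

Put the 4×5 matrix [u₁|u₂|u₃|u₄|u₅] into echelon form.
Exactly 1 pivot survives; hence the rank is 1.
(With 5 elements in a 4-dimensional space the rank is at most 4.)

dim = 1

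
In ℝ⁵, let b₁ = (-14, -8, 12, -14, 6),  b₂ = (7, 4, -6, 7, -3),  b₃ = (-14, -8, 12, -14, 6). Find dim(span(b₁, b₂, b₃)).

1

Row-reduce the 3×5 matrix with these as rows.
The echelon form has 1 nonzero row, so the rank is 1.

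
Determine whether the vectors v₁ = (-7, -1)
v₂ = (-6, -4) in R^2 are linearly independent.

The matrix [v₁|v₂] has determinant 22.
A nonzero determinant means the columns are linearly independent.

linearly independent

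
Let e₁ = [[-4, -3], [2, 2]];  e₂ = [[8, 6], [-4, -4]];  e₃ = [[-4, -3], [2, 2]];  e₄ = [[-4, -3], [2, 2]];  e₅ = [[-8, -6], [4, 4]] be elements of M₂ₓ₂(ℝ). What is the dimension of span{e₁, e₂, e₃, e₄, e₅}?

Use coordinates relative to {E₁₁, E₁₂, E₂₁, E₂₂}.
Form the matrix with e₁, e₂, e₃, e₄, e₅ as columns and reduce.
The echelon form has 1 nonzero row, so the rank is 1.
(With 5 elements in a 4-dimensional space the rank is at most 4.)

1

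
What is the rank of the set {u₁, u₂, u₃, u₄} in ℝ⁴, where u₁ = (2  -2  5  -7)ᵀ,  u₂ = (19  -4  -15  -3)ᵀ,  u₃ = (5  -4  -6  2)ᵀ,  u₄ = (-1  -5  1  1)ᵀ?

3

Form the matrix with u₁, u₂, u₃, u₄ as columns and reduce.
Reduction leaves 3 leading entries, giving rank 3.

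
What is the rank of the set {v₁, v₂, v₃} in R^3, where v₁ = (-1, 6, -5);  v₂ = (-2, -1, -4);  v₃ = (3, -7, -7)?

3

Row-reduce the 3×3 matrix with these as rows.
Exactly 3 pivots survive; hence the rank is 3.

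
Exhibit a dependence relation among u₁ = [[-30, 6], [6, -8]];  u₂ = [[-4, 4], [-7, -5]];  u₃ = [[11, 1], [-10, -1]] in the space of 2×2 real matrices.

Write each element as a vector in ℝ⁴ using {E₁₁, E₁₂, E₂₁, E₂₂}.
Write the vectors as columns of a matrix and find a nonzero vector in its null space.
One solution (up to scaling) is (1, -2, 2).

u₁ - 2u₂ + 2u₃ = 0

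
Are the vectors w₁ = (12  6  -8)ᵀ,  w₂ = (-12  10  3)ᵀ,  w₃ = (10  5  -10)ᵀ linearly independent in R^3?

linearly independent

Row-reduce the matrix whose columns are w₁, w₂, w₃.
The reduction yields 3 nonzero rows, so the rank is 3.
Since rank = 3 (the number of vectors), the set is linearly independent.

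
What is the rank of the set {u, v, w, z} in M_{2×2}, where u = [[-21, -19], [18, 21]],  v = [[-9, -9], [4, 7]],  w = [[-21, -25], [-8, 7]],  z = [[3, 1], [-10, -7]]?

Use coordinates relative to {E₁₁, E₁₂, E₂₁, E₂₂}.
Put the 4×4 matrix [u|v|w|z] into echelon form.
The echelon form has 2 nonzero rows, so the rank is 2.

rank 2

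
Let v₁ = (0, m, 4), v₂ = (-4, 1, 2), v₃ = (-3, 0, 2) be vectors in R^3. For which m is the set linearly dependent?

The vectors are dependent exactly when the determinant of the matrix with rows v₁, v₂, v₃ vanishes.
Cofactor expansion gives det = 2*m + 12.
This vanishes exactly when m = -6.

m = -6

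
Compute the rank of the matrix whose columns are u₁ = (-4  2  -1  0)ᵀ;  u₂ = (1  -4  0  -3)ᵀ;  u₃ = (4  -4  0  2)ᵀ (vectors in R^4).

3

Row-reduce the 3×4 matrix with these as rows.
Exactly 3 pivots survive; hence the rank is 3.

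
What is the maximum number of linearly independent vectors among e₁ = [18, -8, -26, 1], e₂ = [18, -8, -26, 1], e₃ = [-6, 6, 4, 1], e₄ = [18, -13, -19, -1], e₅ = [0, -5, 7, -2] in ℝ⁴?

Row-reduce the 5×4 matrix with these as rows.
The echelon form has 2 nonzero rows, so the rank is 2.
(With 5 elements in a 4-dimensional space the rank is at most 4.)

2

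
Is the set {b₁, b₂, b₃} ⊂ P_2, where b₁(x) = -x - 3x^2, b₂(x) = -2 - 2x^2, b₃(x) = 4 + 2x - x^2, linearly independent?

Take coordinates with respect to the standard basis {1, x, x^2}.
Row-reduce the matrix whose columns are b₁, b₂, b₃.
The reduction yields 3 nonzero rows, so the rank is 3.
Since rank = 3 (the number of vectors), the set is linearly independent.

linearly independent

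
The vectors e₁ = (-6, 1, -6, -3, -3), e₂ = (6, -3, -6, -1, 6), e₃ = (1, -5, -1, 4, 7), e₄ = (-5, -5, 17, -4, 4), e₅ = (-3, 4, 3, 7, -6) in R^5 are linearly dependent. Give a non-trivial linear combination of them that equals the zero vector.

e₁ + 3e₂ - e₃ + e₄ + 2e₅ = 0

Row-reduce the matrix with e₁, e₂, e₃, e₄, e₅ as columns; the null space gives the coefficients.
The free variable yields coefficients (1, 3, -1, 1, 2) (any nonzero multiple also works).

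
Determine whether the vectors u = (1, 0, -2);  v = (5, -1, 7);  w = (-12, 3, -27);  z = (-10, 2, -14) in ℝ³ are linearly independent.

linearly dependent

There are 4 vectors in a 3-dimensional space, so they cannot be linearly independent.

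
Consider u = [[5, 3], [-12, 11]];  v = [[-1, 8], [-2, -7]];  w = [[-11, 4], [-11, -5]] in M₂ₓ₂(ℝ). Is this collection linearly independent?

Take coordinates with respect to the standard basis {E₁₁, E₁₂, E₂₁, E₂₂}.
Place the vectors as rows of a 3×4 matrix and reduce to echelon form.
The reduction yields 3 nonzero rows, so the rank is 3.
Since rank = 3 (the number of vectors), the set is linearly independent.

linearly independent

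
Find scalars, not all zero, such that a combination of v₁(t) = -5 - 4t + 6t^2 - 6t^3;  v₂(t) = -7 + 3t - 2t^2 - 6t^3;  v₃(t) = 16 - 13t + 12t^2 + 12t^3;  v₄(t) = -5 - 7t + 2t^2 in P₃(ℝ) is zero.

v₁ - 3v₂ - v₃ = 0

Pass to coordinate vectors relative to the basis {1, t, …, t^3}.
Set up α₁v₁ + … + α₄v₄ = 0 and solve the homogeneous system.
The free variable yields coefficients (1, -3, -1, 0) (any nonzero multiple also works).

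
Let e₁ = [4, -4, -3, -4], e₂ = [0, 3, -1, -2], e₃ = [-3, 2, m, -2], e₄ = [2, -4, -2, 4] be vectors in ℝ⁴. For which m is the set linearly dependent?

m = 4

The set is linearly dependent precisely when det[e₁; e₂; e₃; e₄] = 0.
Cofactor expansion gives det = 56*m - 224.
This vanishes exactly when m = 4.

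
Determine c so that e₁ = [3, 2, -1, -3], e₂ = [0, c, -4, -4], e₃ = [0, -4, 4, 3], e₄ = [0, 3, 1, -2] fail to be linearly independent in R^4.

The vectors are dependent exactly when the determinant of the matrix with rows e₁, e₂, e₃, e₄ vanishes.
Expanding, det = 180 - 33*c.
This vanishes exactly when c = 60/11.

c = 60/11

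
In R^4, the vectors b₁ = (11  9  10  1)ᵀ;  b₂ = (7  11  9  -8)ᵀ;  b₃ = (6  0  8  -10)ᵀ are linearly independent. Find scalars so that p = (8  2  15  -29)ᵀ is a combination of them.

p = -b₁ + b₂ + 2b₃

Set up the augmented matrix [b₁ | b₂ | b₃ | p] and row-reduce.
Row-reducing the augmented matrix gives the unique coefficients (a₁, a₂, a₃) = (-1, 1, 2).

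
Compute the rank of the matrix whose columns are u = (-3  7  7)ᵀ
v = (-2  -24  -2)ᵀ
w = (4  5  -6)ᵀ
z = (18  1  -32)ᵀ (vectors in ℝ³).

Form the matrix with u, v, w, z as columns and reduce.
The echelon form has 2 nonzero rows, so the rank is 2.
(With 4 elements in a 3-dimensional space the rank is at most 3.)

2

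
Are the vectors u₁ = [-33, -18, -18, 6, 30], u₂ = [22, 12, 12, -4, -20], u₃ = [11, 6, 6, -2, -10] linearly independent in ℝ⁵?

Row-reduce the matrix whose columns are u₁, u₂, u₃.
The reduction yields 1 nonzero row, so the rank is 1.
Since rank 1 < 3, the set is linearly dependent.

linearly dependent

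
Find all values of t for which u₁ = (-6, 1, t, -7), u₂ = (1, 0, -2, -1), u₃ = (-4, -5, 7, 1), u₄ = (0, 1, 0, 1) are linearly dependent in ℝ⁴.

The set is linearly dependent precisely when det[u₁; u₂; u₃; u₄] = 0.
Cofactor expansion gives det = 38 - 2*t.
Solving 38 - 2*t = 0 yields t = 19.

t = 19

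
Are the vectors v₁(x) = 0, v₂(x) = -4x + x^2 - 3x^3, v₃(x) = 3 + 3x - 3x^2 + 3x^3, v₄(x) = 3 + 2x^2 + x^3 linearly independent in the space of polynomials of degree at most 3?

linearly dependent

Write each element as a coordinate vector in ℝ⁴ using {1, x, …, x^3}.
One of the vectors is the zero vector, so the set is linearly dependent.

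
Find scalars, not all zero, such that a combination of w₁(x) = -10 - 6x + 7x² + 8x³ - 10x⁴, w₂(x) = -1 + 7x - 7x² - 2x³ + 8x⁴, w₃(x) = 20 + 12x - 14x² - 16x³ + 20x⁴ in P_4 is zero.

Write each element as a vector in ℝ⁵ using {1, x, …, x⁴}.
Write the vectors as columns of a matrix and find a nonzero vector in its null space.
The free variable yields coefficients (2, 0, 1) (any nonzero multiple also works).

2w₁ + w₃ = 0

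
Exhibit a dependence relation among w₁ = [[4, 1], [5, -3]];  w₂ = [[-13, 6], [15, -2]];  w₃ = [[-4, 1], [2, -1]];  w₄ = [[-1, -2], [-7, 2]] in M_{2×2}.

Take coordinates with respect to {E₁₁, E₁₂, E₂₁, E₂₂}.
Row-reduce the matrix with w₁, w₂, w₃, w₄ as columns; the null space gives the coefficients.
A generator of the null space is (2, 1, -2, 3).

2w₁ + w₂ - 2w₃ + 3w₄ = 0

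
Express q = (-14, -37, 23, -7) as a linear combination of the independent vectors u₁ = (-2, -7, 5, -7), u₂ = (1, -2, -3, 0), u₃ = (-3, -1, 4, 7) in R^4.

Solve the system with u₁, u₂, u₃ as columns and q as the right-hand side.
Back-substitution yields (a₁, a₂, a₃) = (4, 3, 3).

q = 4u₁ + 3u₂ + 3u₃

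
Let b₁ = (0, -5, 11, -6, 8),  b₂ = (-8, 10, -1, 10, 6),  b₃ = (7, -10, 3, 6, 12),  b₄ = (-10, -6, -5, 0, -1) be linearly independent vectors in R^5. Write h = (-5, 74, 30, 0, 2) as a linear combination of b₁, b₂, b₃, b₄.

h = 2b₁ + 3b₂ - 3b₃ - 4b₄

Solve the system with b₁, b₂, b₃, b₄ as columns and h as the right-hand side.
The system has the unique solution (α₁, …, α₄) = (2, 3, -3, -4).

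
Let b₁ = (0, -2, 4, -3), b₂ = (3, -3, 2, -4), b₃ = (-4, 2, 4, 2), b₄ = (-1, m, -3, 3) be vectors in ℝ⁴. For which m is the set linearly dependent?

m = 21/10

The set is linearly dependent precisely when det[b₁; b₂; b₃; b₄] = 0.
Cofactor expansion gives det = 42 - 20*m.
Setting this to zero gives m = 21/10.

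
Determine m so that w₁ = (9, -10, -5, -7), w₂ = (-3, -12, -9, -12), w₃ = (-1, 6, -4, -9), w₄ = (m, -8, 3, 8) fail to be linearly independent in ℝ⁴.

m = -1/4

Place the vectors as rows of a 4×4 matrix; dependence ⇔ determinant zero.
Cofactor expansion gives det = 144*m + 36.
Setting this to zero gives m = -1/4.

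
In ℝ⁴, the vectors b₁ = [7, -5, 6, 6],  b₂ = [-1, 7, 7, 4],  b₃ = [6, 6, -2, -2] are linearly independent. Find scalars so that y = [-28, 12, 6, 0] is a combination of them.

Solve the system with b₁, b₂, b₃ as columns and y as the right-hand side.
Row-reducing the augmented matrix gives the unique coefficients (a₁, a₂, a₃) = (-2, 2, -2).

y = -2b₁ + 2b₂ - 2b₃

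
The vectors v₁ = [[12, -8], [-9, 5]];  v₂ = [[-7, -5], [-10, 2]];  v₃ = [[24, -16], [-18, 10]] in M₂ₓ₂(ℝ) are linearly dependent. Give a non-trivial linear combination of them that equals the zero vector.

2v₁ - v₃ = 0

Pass to coordinate vectors relative to the basis {E₁₁, E₁₂, E₂₁, E₂₂}.
Write the vectors as columns of a matrix and find a nonzero vector in its null space.
One solution (up to scaling) is (2, 0, -1).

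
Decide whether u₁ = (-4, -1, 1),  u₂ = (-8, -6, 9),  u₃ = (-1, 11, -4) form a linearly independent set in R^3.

linearly independent

Row-reduce the matrix whose columns are u₁, u₂, u₃.
The reduction yields 3 nonzero rows, so the rank is 3.
Since rank = 3 (the number of vectors), the set is linearly independent.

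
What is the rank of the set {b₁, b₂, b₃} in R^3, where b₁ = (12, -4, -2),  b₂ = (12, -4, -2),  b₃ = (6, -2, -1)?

Row-reduce the 3×3 matrix with these as rows.
There is 1 pivot column, so rank = 1.

1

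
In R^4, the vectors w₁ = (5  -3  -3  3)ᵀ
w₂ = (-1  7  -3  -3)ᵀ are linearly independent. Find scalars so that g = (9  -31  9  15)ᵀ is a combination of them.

Set up the augmented matrix [w₁ | w₂ | g] and row-reduce.
Back-substitution yields (α₁, α₂) = (1, -4).

g = w₁ - 4w₂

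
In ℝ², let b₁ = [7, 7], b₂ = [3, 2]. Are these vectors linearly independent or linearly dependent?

The matrix [b₁|b₂] has determinant -7.
A nonzero determinant means the columns are linearly independent.

linearly independent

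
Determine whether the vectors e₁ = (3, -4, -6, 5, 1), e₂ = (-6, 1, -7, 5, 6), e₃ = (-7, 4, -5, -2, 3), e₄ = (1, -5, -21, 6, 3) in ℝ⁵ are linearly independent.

linearly dependent

Row-reduce the matrix whose columns are e₁, e₂, e₃, e₄.
The reduction yields 3 nonzero rows, so the rank is 3.
Since rank 3 < 4, the set is linearly dependent.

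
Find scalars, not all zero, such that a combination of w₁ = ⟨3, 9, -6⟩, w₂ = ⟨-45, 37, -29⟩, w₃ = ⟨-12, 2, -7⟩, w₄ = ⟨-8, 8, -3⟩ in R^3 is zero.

Set up α₁w₁ + … + α₄w₄ = 0 and solve the homogeneous system.
A generator of the null space is (1, -1, 2, 3).

w₁ - w₂ + 2w₃ + 3w₄ = 0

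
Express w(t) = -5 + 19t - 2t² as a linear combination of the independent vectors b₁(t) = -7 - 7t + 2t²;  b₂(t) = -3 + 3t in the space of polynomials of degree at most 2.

w = -b₁ + 4b₂

Take coordinate vectors relative to {1, t, t²}.
Set up the augmented matrix [b₁ | b₂ | w] and row-reduce.
Row-reducing the augmented matrix gives the unique coefficients (α₁, α₂) = (-1, 4).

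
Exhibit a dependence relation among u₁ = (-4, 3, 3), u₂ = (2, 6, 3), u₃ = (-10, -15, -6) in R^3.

u₁ - 3u₂ - u₃ = 0

Write the vectors as columns of a matrix and find a nonzero vector in its null space.
A generator of the null space is (1, -3, -1).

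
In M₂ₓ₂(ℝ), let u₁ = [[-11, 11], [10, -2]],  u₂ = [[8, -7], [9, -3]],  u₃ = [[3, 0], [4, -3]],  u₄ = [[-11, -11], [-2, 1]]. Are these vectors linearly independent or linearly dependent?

Write each element as a coordinate vector in ℝ⁴ using {E₁₁, E₁₂, E₂₁, E₂₂}.
Row-reduce the matrix whose columns are u₁, u₂, u₃, u₄.
The reduction yields 4 nonzero rows, so the rank is 4.
Since rank = 4 (the number of vectors), the set is linearly independent.

linearly independent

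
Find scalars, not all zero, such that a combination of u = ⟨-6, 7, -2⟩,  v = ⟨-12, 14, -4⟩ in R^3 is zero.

Solve the homogeneous system with u, v as columns by row-reducing the coefficient matrix.
A generator of the null space is (2, -1).

2u - v = 0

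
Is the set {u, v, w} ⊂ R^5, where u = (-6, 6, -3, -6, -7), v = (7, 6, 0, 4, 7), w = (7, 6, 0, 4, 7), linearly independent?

Row-reduce the matrix whose columns are u, v, w.
The reduction yields 2 nonzero rows, so the rank is 2.
Since rank 2 < 3, the set is linearly dependent.

linearly dependent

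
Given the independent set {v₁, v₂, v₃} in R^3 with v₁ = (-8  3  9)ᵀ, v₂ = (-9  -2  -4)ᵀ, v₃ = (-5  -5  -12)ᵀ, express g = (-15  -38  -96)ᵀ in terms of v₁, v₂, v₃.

Solve the system with v₁, v₂, v₃ as columns and g as the right-hand side.
Back-substitution yields (c₁, c₂, c₃) = (-4, 3, 4).

g = -4v₁ + 3v₂ + 4v₃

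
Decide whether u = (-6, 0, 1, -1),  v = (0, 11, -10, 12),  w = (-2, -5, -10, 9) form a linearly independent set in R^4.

Row-reduce the matrix whose columns are u, v, w.
The reduction yields 3 nonzero rows, so the rank is 3.
Since rank = 3 (the number of vectors), the set is linearly independent.

linearly independent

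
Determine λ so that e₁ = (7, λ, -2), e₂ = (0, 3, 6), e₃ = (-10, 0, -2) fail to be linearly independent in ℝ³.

λ = -17/10

The set is linearly dependent precisely when det[e₁; e₂; e₃] = 0.
The determinant works out to -60*λ - 102.
Solving -60*λ - 102 = 0 yields λ = -17/10.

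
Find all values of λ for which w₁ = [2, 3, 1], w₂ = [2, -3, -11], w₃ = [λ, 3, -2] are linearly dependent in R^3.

λ = 16/5

Dependence holds iff the 3×3 matrix [w₁ w₂ w₃] is singular.
Cofactor expansion gives det = 96 - 30*λ.
This vanishes exactly when λ = 16/5.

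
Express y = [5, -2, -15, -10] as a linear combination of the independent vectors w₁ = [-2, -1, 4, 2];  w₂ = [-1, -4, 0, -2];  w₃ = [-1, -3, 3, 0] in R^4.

y = -3w₁ + 2w₂ - w₃

Set up the augmented matrix [w₁ | w₂ | w₃ | y] and row-reduce.
Row-reducing the augmented matrix gives the unique coefficients (α₁, α₂, α₃) = (-3, 2, -1).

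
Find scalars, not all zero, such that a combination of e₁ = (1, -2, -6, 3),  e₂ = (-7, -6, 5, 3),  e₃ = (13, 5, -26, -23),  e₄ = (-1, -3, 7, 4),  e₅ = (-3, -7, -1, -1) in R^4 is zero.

Solve the homogeneous system with e₁, e₂, e₃, e₄, e₅ as columns by row-reducing the coefficient matrix.
A generator of the null space is (1, 3, 1, 2, -3).

e₁ + 3e₂ + e₃ + 2e₄ - 3e₅ = 0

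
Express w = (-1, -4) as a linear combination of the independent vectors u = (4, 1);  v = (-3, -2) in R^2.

w = 2u + 3v

Solve the system with u, v as columns and w as the right-hand side.
Row-reducing the augmented matrix gives the unique coefficients (c₁, c₂) = (2, 3).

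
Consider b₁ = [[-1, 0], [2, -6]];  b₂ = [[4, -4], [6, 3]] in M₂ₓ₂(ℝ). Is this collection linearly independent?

linearly independent

Take coordinates with respect to the standard basis {E₁₁, E₁₂, E₂₁, E₂₂}.
Place the vectors as rows of a 2×4 matrix and reduce to echelon form.
The reduction yields 2 nonzero rows, so the rank is 2.
Since rank = 2 (the number of vectors), the set is linearly independent.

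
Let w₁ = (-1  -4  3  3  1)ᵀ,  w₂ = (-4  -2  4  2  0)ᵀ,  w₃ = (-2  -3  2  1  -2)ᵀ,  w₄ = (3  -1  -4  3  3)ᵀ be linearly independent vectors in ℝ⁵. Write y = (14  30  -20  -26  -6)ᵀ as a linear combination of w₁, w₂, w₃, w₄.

Since w₁, w₂, w₃, w₄ are independent, the coefficients expressing y are uniquely determined by a linear system.
The system has the unique solution (a₁, …, a₄) = (-4, -3, -2, -2).

y = -4w₁ - 3w₂ - 2w₃ - 2w₄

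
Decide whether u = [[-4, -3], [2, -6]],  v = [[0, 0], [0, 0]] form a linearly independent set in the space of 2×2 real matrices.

Write each element as a coordinate vector in ℝ⁴ using {E₁₁, E₁₂, E₂₁, E₂₂}.
One of the vectors is the zero vector, so the set is linearly dependent.

linearly dependent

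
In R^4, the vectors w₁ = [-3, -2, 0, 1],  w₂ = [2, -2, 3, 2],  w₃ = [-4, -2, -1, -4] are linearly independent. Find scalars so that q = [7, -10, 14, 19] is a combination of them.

Write q = a₁w₁ + … + a₃w₃ and equate components.
The system has the unique solution (a₁, a₂, a₃) = (3, 4, -2).

q = 3w₁ + 4w₂ - 2w₃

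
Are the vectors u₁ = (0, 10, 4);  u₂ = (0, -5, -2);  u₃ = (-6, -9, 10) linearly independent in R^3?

linearly dependent

One vector is a scalar multiple of another, so the set is dependent.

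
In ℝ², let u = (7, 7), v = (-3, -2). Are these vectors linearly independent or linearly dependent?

Row-reduce the matrix whose columns are u, v.
The reduction yields 2 nonzero rows, so the rank is 2.
Since rank = 2 (the number of vectors), the set is linearly independent.

linearly independent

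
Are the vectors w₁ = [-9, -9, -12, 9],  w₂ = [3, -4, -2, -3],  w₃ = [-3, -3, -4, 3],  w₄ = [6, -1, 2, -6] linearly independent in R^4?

Form the 4×4 matrix with these as columns; its determinant is 0.
A zero determinant means the columns are linearly dependent.

linearly dependent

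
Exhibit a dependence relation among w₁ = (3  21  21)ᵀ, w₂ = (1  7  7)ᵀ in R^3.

w₁ - 3w₂ = 0

Solve the homogeneous system with w₁, w₂ as columns by row-reducing the coefficient matrix.
One solution (up to scaling) is (1, -3).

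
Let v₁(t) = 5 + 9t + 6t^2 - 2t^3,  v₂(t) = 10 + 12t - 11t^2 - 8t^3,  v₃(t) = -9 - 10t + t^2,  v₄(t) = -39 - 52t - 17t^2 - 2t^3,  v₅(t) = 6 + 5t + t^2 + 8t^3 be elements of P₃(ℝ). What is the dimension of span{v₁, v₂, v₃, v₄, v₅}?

Represent each element by its coordinate vector in ℝ⁴.
Row-reduce the 5×4 matrix with these as rows.
Exactly 4 pivots survive; hence the rank is 4.
(With 5 elements in a 4-dimensional space the rank is at most 4.)

4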